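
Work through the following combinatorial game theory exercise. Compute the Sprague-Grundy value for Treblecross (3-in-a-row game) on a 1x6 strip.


Treblecross: place X on empty cells; 3-in-a-row wins.
Playing within two cells of an existing X lets the opponent win at once, so sensible play treats the cells i-2..i+2 around each X as dead. The player left with no safe cell loses, so this is a normal-play take-away game on strips of safe cells.
Placing X at cell i (0-indexed) of a strip of k safe cells leaves independent strips of sizes max(0, i-2) and max(0, k-i-3). Hence G(k) = mex{ G(max(0,i-2)) XOR G(max(0,k-i-3)) : 0 <= i < k }, with G(0) = 0.
G(1): splits (0,0):0^0=0 -> mex({0}) = 1
G(2): splits (0,0):0^0=0 -> mex({0}) = 1
G(3): splits (0,0):0^0=0 -> mex({0}) = 1
G(4): splits (0,1):0^1=1 (0,0):0^0=0 -> mex({0, 1}) = 2
G(5): splits (0,2):0^1=1 (0,1):0^1=1 (0,0):0^0=0 -> mex({0, 1}) = 2
G(6) = mex({1}) = 0
Therefore G(6) = 0.

0


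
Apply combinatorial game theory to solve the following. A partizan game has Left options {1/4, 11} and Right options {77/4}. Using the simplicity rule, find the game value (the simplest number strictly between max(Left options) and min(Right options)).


Left options: {1/4, 11}, max = 11
Right options: {77/4}, min = 77/4
All options are numbers and max(Left) < min(Right), so by the simplicity theorem the value is the simplest (earliest-born) number strictly between 11 and 77/4.
Integers 12 through 19 all lie strictly between 11 and 77/4.
Among integers, the simplest (lowest birthday = smallest |n|; 0 is born on day 0, +-n on day n) is 12.
No non-integer in the interval can be simpler: if x is a non-integer in the interval, then floor(x) or ceil(x) also lies in the interval (the interval contains an integer), and both are proper prefixes of x's sign expansion, i.e. born earlier. So the game value is 12.
Game value = 12

12


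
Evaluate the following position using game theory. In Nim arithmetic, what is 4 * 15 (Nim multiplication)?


Nim multiplication is bilinear over XOR: (u XOR v) * w = (u*w) XOR (v*w).
So we split each operand into its bit components and XOR the pairwise Nim products.
4 = 4 (as XOR of powers of 2).
15 = 1 + 2 + 4 + 8 (as XOR of powers of 2).
Using the standard Nim-product table on single bits:
  2*2 = 3,   2*4 = 8,   2*8 = 12,
  4*4 = 6,   4*8 = 11,  8*8 = 13,
and  1*x = x (identity), k*l = l*k (commutative).
Pairwise Nim products:
  4 * 1 = 4
  4 * 2 = 8
  4 * 4 = 6
  4 * 8 = 11
XOR them: 4 XOR 8 XOR 6 XOR 11 = 1.
Result: 4 * 15 = 1 (in Nim).

1


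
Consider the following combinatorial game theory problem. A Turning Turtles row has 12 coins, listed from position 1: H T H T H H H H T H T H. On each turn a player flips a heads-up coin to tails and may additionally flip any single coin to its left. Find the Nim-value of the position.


Coins: H T H T H H H H T H T H
Key fact: a single head at position k behaves exactly like a Nim heap of size k (turning it to T and optionally flipping a coin at j < k corresponds to moving the heap from k to j, or to 0), and heads combine as a disjunctive sum (two heads at the same place would cancel, matching j XOR j = 0). So the Nim-value is the XOR of the 1-indexed positions of the heads.
Face-up positions (1-indexed): [1, 3, 5, 6, 7, 8, 10, 12]
XOR 0 with 1: 0 XOR 1 = 1
XOR 1 with 3: 1 XOR 3 = 2
XOR 2 with 5: 2 XOR 5 = 7
XOR 7 with 6: 7 XOR 6 = 1
XOR 1 with 7: 1 XOR 7 = 6
XOR 6 with 8: 6 XOR 8 = 14
XOR 14 with 10: 14 XOR 10 = 4
XOR 4 with 12: 4 XOR 12 = 8
Nim-value = 8

8


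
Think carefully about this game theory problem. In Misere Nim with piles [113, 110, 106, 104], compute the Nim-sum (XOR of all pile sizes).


We need the XOR (exclusive or) of all pile sizes.
After XOR-ing pile 1 (size 113): 0 XOR 113 = 113
After XOR-ing pile 2 (size 110): 113 XOR 110 = 31
After XOR-ing pile 3 (size 106): 31 XOR 106 = 117
After XOR-ing pile 4 (size 104): 117 XOR 104 = 29
The Nim-value of this position is 29.

29


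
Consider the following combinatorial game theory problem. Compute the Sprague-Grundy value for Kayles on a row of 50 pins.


Kayles: a move removes 1 or 2 adjacent pins from a contiguous row.
Removing pins from a row of k leaves two independent rows (a, b) with a + b = k - 1 (one pin) or a + b = k - 2 (two pins); an end removal gives a = 0.
By Sprague-Grundy, G(k) = mex{ G(a) XOR G(b) } over all these splits. G(0) = 0.
G(1): splits (0,0):0^0=0 -> mex({0}) = 1
G(2): splits (0,1):0^1=1 (0,0):0^0=0 -> mex({0, 1}) = 2
G(3): splits (0,2):0^2=2 (1,1):1^1=0 (0,1):0^1=1 -> mex({0, 1, 2}) = 3
G(4): splits (0,3):0^3=3 (1,2):1^2=3 (0,2):0^2=2 (1,1):1^1=0 -> mex({0, 2, 3}) = 1
G(5): splits (0,4):0^1=1 (1,3):1^3=2 (2,2):2^2=0 (0,3):0^3=3 (1,2):1^2=3 -> mex({0, 1, 2, 3}) = 4
G(6) = mex({0, 1, 2, 4}) = 3
G(7) = mex({0, 1, 3, 4, 5}) = 2
G(8) = mex({0, 2, 3, 5, 6}) = 1
G(9) = mex({0, 1, 2, 3, 6, 7}) = 4
G(10) = mex({0, 1, 3, 4, 5, 7}) = 2
G(11) = mex({0, 1, 2, 3, 4, 5}) = 6
G(12) = mex({0, 1, 2, 3, 5, 6, 7}) = 4
G(13) = mex({0, 2, 3, 4, 6, 7}) = 1
G(14) = mex({0, 1, 4, 5, 6, 7}) = 2
G(15) = mex({0, 1, 2, 3, 4, 5, 6}) = 7
G(16) = mex({0, 2, 3, 5, 6, 7}) = 1
G(17) = mex({0, 1, 2, 3, 5, 6, 7}) = 4
G(18) = mex({0, 1, 2, 4, 5, 6}) = 3
G(19) = mex({0, 1, 3, 4, 5, 7}) = 2
G(20) = mex({0, 2, 3, 4, 5, 6, 7}) = 1
G(21) = mex({0, 1, 2, 3, 5, 6, 7}) = 4
G(22) = mex({0, 1, 2, 3, 4, 5, 7}) = 6
G(23) = mex({0, 1, 2, 3, 4, 5, 6}) = 7
G(24) = mex({0, 1, 2, 3, 5, 6, 7}) = 4
G(25) = mex({0, 2, 3, 4, 6, 7}) = 1
G(26) = mex({0, 1, 3, 4, 5, 6, 7}) = 2
G(27) = mex({0, 1, 2, 3, 4, 5, 6, 7}) = 8
G(28) = mex({0, 1, 2, 3, 4, 6, 7, 8}) = 5
G(29) = mex({0, 1, 2, 3, 5, 6, 7, 8, 9}) = 4
G(30) = mex({0, 1, 2, 3, 4, 5, 6, 9, 10}) = 7
G(31) = mex({0, 1, 3, 4, 5, 7, 10, 11}) = 2
G(32) = mex({0, 2, 3, 4, 5, 6, 7, 9, 11}) = 1
G(33) = mex({0, 1, 2, 3, 4, 5, 6, 7, 9, 12}) = 8
G(34) = mex({0, 1, 2, 3, 4, 5, 7, 8, 11, 12}) = 6
G(35) = mex({0, 1, 2, 3, 4, 5, 6, 8, 9, 10, 11}) = 7
G(36) = mex({0, 1, 2, 3, 5, 6, 7, 9, 10}) = 4
G(37) = mex({0, 2, 3, 4, 6, 7, 9, 10, 11, 12}) = 1
G(38) = mex({0, 1, 3, 4, 5, 6, 7, 9, 10, 11, 12}) = 2
G(39) = mex({0, 1, 2, 4, 5, 6, 7, 9, 10, 12, 14}) = 3
G(40) = mex({0, 2, 3, 4, 6, 7, 11, 12, 14}) = 1
G(41) = mex({0, 1, 2, 3, 5, 6, 7, 9, 10, 11, 12}) = 4
G(42) = mex({0, 1, 2, 3, 4, 5, 6, 9, 10}) = 7
G(43) = mex({0, 1, 3, 4, 5, 7, 9, 10, 12, 15}) = 2
G(44) = mex({0, 2, 3, 4, 5, 6, 7, 9, 10, 12, 15}) = 1
G(45) = mex({0, 1, 2, 3, 4, 5, 6, 7, 9, 10, 12, 14}) = 8
G(46) = mex({0, 1, 3, 4, 5, 7, 8, 11, 12, 14}) = 2
G(47) = mex({0, 1, 2, 3, 4, 5, 6, 8, 9, 10, 11, 12}) = 7
G(48) = mex({0, 1, 2, 3, 5, 6, 7, 9, 10}) = 4
G(49) = mex({0, 2, 3, 4, 6, 7, 9, 10, 11, 12, 15}) = 1
G(50) = mex({0, 1, 4, 5, 6, 7, 9, 11, 12, 14, 15}) = 2
Therefore G(50) = 2.

2


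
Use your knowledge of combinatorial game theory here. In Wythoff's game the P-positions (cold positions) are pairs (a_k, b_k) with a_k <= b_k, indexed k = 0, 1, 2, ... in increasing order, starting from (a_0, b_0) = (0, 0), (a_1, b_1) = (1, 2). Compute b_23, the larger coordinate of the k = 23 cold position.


By Wythoff's theorem, a_k = floor(k * phi) and b_k = floor(k * phi^2) = a_k + k, where phi = (1 + sqrt(5))/2 is the golden ratio.
phi = (1 + sqrt(5))/2 = 1.618034
phi^2 = phi + 1 = 2.618034
k = 23
k * phi^2 = 23 * 2.618034 = 60.214782
b_23 = floor(k * phi^2) = 60 (check: a_23 + k = 37 + 23 = 60)

60


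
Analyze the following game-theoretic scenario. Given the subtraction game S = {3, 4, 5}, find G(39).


The subtraction set is S = {3, 4, 5}.
G(k) = mex{ G(k - s) : s in S, s <= k }. We compute iteratively: G(0) = 0.
G(1) = mex({}) = 0
G(2) = mex({}) = 0
G(3) = mex({0}) = 1
G(4) = mex({0}) = 1
G(5) = mex({0}) = 1
G(6) = mex({0, 1}) = 2
G(7) = mex({0, 1}) = 2
G(8) = mex({1}) = 0
G(9) = mex({1, 2}) = 0
G(10) = mex({1, 2}) = 0
G(11) = mex({0, 2}) = 1
G(12) = mex({0, 2}) = 1
Observe that G(8)..G(12) = 0, 0, 0, 1, 1 repeats G(0)..G(4) = 0, 0, 0, 1, 1.
For k >= max(S) = 5, G(k) is determined by the previous 5 values G(k-5)..G(k-1); a window of 5 consecutive values has recurred shifted by 8, so by induction G(k + 8) = G(k) for all k >= 0: the sequence is periodic from the start with period 8.
One period: G(0..7) = 0, 0, 0, 1, 1, 1, 2, 2.
39 mod 8 = 7, so G(39) = G(7) = 2.

2


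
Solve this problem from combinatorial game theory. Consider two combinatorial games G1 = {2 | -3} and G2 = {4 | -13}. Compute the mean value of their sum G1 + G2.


G1 = {2 | -3}, G2 = {4 | -13}
Each is a switch {a | b} with numbers a > b; its mean value is (a + b)/2, and mean value is additive over game sums: m(G1 + G2) = m(G1) + m(G2).
Mean of G1 = (2 + (-3))/2 = -1/2 = -1/2
Mean of G2 = (4 + (-13))/2 = -9/2 = -9/2
Mean of G1 + G2 = -1/2 + -9/2 = -5

-5


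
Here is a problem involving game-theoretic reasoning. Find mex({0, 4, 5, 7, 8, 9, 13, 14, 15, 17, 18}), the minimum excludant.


Set = {0, 4, 5, 7, 8, 9, 13, 14, 15, 17, 18}
0 is in the set.
1 is NOT in the set. This is the mex.
mex = 1

1


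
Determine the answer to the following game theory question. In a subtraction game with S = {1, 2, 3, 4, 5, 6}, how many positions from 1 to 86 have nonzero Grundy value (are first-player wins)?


Subtraction set S = {1, 2, 3, 4, 5, 6}, so G(n) = n mod 7.
G(n) = 0 when n is a multiple of 7.
Multiples of 7 in [1, 86]: 12
N-positions (nonzero Grundy) = 86 - 12 = 74

74


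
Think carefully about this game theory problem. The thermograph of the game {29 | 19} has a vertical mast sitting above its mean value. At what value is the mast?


Game = {29 | 19}, a switch {a | b} with numbers a > b.
Its thermograph has left wall a - t and right wall b + t, which meet at t = (a - b)/2, where both equal (a + b)/2. So the mast (mean value) is at (a + b)/2.
Mean = (29 + (19))/2 = 48/2 = 24

24


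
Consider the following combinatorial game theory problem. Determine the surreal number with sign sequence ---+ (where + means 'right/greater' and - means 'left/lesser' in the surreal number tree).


Sign expansion: ---+
Rule: track bounds (lo, hi), initially (-inf, +inf). On '+', the current value becomes lo and we move to the simplest number in (value, hi): value + 1 if hi = +inf, otherwise the midpoint (value + hi)/2. On '-', the current value becomes hi and we move to value - 1 if lo = -inf, otherwise the midpoint (lo + value)/2.
Start at 0.
Step 1: sign = -, move left. Bounds: (-inf, 0). Value = -1
Step 2: sign = -, move left. Bounds: (-inf, -1). Value = -2
Step 3: sign = -, move left. Bounds: (-inf, -2). Value = -3
Step 4: sign = +, move right. Bounds: (-3, -2). Value = -5/2
The surreal number with sign expansion ---+ is -5/2.

-5/2


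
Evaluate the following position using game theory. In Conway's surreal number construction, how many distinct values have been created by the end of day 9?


Day 0: {|} = 0 is born. Count = 1.
Day n: the number of surreal numbers born by day n is 2^(n+1) - 1.
By day 0: 2^1 - 1 = 1
By day 1: 2^2 - 1 = 3
By day 2: 2^3 - 1 = 7
By day 3: 2^4 - 1 = 15
By day 4: 2^5 - 1 = 31
By day 5: 2^6 - 1 = 63
By day 6: 2^7 - 1 = 127
By day 7: 2^8 - 1 = 255
By day 8: 2^9 - 1 = 511
By day 9: 2^10 - 1 = 1023
By day 9: 1023 surreal numbers.

1023


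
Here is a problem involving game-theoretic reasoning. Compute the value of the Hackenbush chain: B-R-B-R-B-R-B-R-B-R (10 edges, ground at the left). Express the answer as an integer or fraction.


Edges (from ground): B-R-B-R-B-R-B-R-B-R
By Berlekamp's sign-expansion rule, a Blue-Red Hackenbush stalk has the value of the surreal number whose sign sequence is the edge sequence with B -> + and R -> -.
Sign sequence: +-+-+-+-+-
Trace the sign expansion in the surreal number tree, starting from 0:
Edge 1: B (sign +) -> bounds (0, +inf), value = 1
Edge 2: R (sign -) -> bounds (0, 1), value = 1/2
Edge 3: B (sign +) -> bounds (1/2, 1), value = 3/4
Edge 4: R (sign -) -> bounds (1/2, 3/4), value = 5/8
Edge 5: B (sign +) -> bounds (5/8, 3/4), value = 11/16
Edge 6: R (sign -) -> bounds (5/8, 11/16), value = 21/32
Edge 7: B (sign +) -> bounds (21/32, 11/16), value = 43/64
Edge 8: R (sign -) -> bounds (21/32, 43/64), value = 85/128
Edge 9: B (sign +) -> bounds (85/128, 43/64), value = 171/256
Edge 10: R (sign -) -> bounds (85/128, 171/256), value = 341/512
Game value = 341/512

341/512


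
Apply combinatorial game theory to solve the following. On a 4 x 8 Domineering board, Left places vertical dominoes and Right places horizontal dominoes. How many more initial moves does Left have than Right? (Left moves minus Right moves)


Board is 4 x 8 (rows x cols).
Left (vertical) placements: (rows-1) * cols = 3 * 8 = 24
Right (horizontal) placements: rows * (cols-1) = 4 * 7 = 28
Advantage = Left - Right = 24 - 28 = -4

-4


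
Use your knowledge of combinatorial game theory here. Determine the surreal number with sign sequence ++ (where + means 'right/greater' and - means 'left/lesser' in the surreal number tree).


Sign expansion: ++
Rule: track bounds (lo, hi), initially (-inf, +inf). On '+', the current value becomes lo and we move to the simplest number in (value, hi): value + 1 if hi = +inf, otherwise the midpoint (value + hi)/2. On '-', the current value becomes hi and we move to value - 1 if lo = -inf, otherwise the midpoint (lo + value)/2.
Start at 0.
Step 1: sign = +, move right. Bounds: (0, +inf). Value = 1
Step 2: sign = +, move right. Bounds: (1, +inf). Value = 2
The surreal number with sign expansion ++ is 2.

2


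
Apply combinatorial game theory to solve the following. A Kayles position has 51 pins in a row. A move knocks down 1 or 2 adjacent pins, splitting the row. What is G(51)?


Kayles: a move removes 1 or 2 adjacent pins from a contiguous row.
Removing pins from a row of k leaves two independent rows (a, b) with a + b = k - 1 (one pin) or a + b = k - 2 (two pins); an end removal gives a = 0.
By Sprague-Grundy, G(k) = mex{ G(a) XOR G(b) } over all these splits. G(0) = 0.
G(1): splits (0,0):0^0=0 -> mex({0}) = 1
G(2): splits (0,1):0^1=1 (0,0):0^0=0 -> mex({0, 1}) = 2
G(3): splits (0,2):0^2=2 (1,1):1^1=0 (0,1):0^1=1 -> mex({0, 1, 2}) = 3
G(4): splits (0,3):0^3=3 (1,2):1^2=3 (0,2):0^2=2 (1,1):1^1=0 -> mex({0, 2, 3}) = 1
G(5): splits (0,4):0^1=1 (1,3):1^3=2 (2,2):2^2=0 (0,3):0^3=3 (1,2):1^2=3 -> mex({0, 1, 2, 3}) = 4
G(6) = mex({0, 1, 2, 4}) = 3
G(7) = mex({0, 1, 3, 4, 5}) = 2
G(8) = mex({0, 2, 3, 5, 6}) = 1
G(9) = mex({0, 1, 2, 3, 6, 7}) = 4
G(10) = mex({0, 1, 3, 4, 5, 7}) = 2
G(11) = mex({0, 1, 2, 3, 4, 5}) = 6
G(12) = mex({0, 1, 2, 3, 5, 6, 7}) = 4
G(13) = mex({0, 2, 3, 4, 6, 7}) = 1
G(14) = mex({0, 1, 4, 5, 6, 7}) = 2
G(15) = mex({0, 1, 2, 3, 4, 5, 6}) = 7
G(16) = mex({0, 2, 3, 5, 6, 7}) = 1
G(17) = mex({0, 1, 2, 3, 5, 6, 7}) = 4
G(18) = mex({0, 1, 2, 4, 5, 6}) = 3
G(19) = mex({0, 1, 3, 4, 5, 7}) = 2
G(20) = mex({0, 2, 3, 4, 5, 6, 7}) = 1
G(21) = mex({0, 1, 2, 3, 5, 6, 7}) = 4
G(22) = mex({0, 1, 2, 3, 4, 5, 7}) = 6
G(23) = mex({0, 1, 2, 3, 4, 5, 6}) = 7
G(24) = mex({0, 1, 2, 3, 5, 6, 7}) = 4
G(25) = mex({0, 2, 3, 4, 6, 7}) = 1
G(26) = mex({0, 1, 3, 4, 5, 6, 7}) = 2
G(27) = mex({0, 1, 2, 3, 4, 5, 6, 7}) = 8
G(28) = mex({0, 1, 2, 3, 4, 6, 7, 8}) = 5
G(29) = mex({0, 1, 2, 3, 5, 6, 7, 8, 9}) = 4
G(30) = mex({0, 1, 2, 3, 4, 5, 6, 9, 10}) = 7
G(31) = mex({0, 1, 3, 4, 5, 7, 10, 11}) = 2
G(32) = mex({0, 2, 3, 4, 5, 6, 7, 9, 11}) = 1
G(33) = mex({0, 1, 2, 3, 4, 5, 6, 7, 9, 12}) = 8
G(34) = mex({0, 1, 2, 3, 4, 5, 7, 8, 11, 12}) = 6
G(35) = mex({0, 1, 2, 3, 4, 5, 6, 8, 9, 10, 11}) = 7
G(36) = mex({0, 1, 2, 3, 5, 6, 7, 9, 10}) = 4
G(37) = mex({0, 2, 3, 4, 6, 7, 9, 10, 11, 12}) = 1
G(38) = mex({0, 1, 3, 4, 5, 6, 7, 9, 10, 11, 12}) = 2
G(39) = mex({0, 1, 2, 4, 5, 6, 7, 9, 10, 12, 14}) = 3
G(40) = mex({0, 2, 3, 4, 6, 7, 11, 12, 14}) = 1
G(41) = mex({0, 1, 2, 3, 5, 6, 7, 9, 10, 11, 12}) = 4
G(42) = mex({0, 1, 2, 3, 4, 5, 6, 9, 10}) = 7
G(43) = mex({0, 1, 3, 4, 5, 7, 9, 10, 12, 15}) = 2
G(44) = mex({0, 2, 3, 4, 5, 6, 7, 9, 10, 12, 15}) = 1
G(45) = mex({0, 1, 2, 3, 4, 5, 6, 7, 9, 10, 12, 14}) = 8
G(46) = mex({0, 1, 3, 4, 5, 7, 8, 11, 12, 14}) = 2
G(47) = mex({0, 1, 2, 3, 4, 5, 6, 8, 9, 10, 11, 12}) = 7
G(48) = mex({0, 1, 2, 3, 5, 6, 7, 9, 10}) = 4
G(49) = mex({0, 2, 3, 4, 6, 7, 9, 10, 11, 12, 15}) = 1
G(50) = mex({0, 1, 4, 5, 6, 7, 9, 11, 12, 14, 15}) = 2
G(51) = mex({0, 1, 2, 3, 4, 5, 6, 7, 9, 12, 14, 15}) = 8
Therefore G(51) = 8.

8


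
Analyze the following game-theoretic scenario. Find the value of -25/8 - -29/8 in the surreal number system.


x = -25/8, y = -29/8
Converting to common denominator: 8
x = -25/8, y = -29/8
x - y = -25/8 - -29/8 = 1/2

1/2


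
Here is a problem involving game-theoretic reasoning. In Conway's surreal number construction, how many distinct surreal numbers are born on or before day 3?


Day 0: {|} = 0 is born. Count = 1.
Day n: the number of surreal numbers born by day n is 2^(n+1) - 1.
By day 0: 2^1 - 1 = 1
By day 1: 2^2 - 1 = 3
By day 2: 2^3 - 1 = 7
By day 3: 2^4 - 1 = 15
By day 3: 15 surreal numbers.

15


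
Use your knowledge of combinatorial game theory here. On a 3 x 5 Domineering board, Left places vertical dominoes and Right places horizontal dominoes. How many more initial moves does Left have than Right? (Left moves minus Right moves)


Board is 3 x 5 (rows x cols).
Left (vertical) placements: (rows-1) * cols = 2 * 5 = 10
Right (horizontal) placements: rows * (cols-1) = 3 * 4 = 12
Advantage = Left - Right = 10 - 12 = -2

-2


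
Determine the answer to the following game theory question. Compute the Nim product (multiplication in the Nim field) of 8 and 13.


Nim multiplication is bilinear over XOR: (u XOR v) * w = (u*w) XOR (v*w).
So we split each operand into its bit components and XOR the pairwise Nim products.
8 = 8 (as XOR of powers of 2).
13 = 1 + 4 + 8 (as XOR of powers of 2).
Using the standard Nim-product table on single bits:
  2*2 = 3,   2*4 = 8,   2*8 = 12,
  4*4 = 6,   4*8 = 11,  8*8 = 13,
and  1*x = x (identity), k*l = l*k (commutative).
Pairwise Nim products:
  8 * 1 = 8
  8 * 4 = 11
  8 * 8 = 13
XOR them: 8 XOR 11 XOR 13 = 14.
Result: 8 * 13 = 14 (in Nim).

14


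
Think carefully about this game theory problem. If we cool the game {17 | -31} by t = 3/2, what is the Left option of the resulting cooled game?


Original game: {17 | -31} (a switch {a | b} with a > b).
Cooling by t (for t below the temperature (a - b)/2 = 24) taxes each move by t: {a | b} cooled by t is {a - t | b + t}.
Cooling amount: t = 3/2
Cooled Left option: 17 - 3/2 = 31/2
Cooled Right option: -31 + 3/2 = -59/2
Cooled game: {31/2 | -59/2}
Left option = 31/2

31/2


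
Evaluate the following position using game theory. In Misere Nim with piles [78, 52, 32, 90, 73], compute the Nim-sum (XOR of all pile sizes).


We need the XOR (exclusive or) of all pile sizes.
After XOR-ing pile 1 (size 78): 0 XOR 78 = 78
After XOR-ing pile 2 (size 52): 78 XOR 52 = 122
After XOR-ing pile 3 (size 32): 122 XOR 32 = 90
After XOR-ing pile 4 (size 90): 90 XOR 90 = 0
After XOR-ing pile 5 (size 73): 0 XOR 73 = 73
The Nim-value of this position is 73.

73


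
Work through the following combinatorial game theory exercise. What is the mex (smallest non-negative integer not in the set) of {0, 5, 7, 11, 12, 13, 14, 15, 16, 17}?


Set = {0, 5, 7, 11, 12, 13, 14, 15, 16, 17}
0 is in the set.
1 is NOT in the set. This is the mex.
mex = 1

1


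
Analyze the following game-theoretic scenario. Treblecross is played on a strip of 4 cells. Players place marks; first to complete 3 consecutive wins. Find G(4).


Treblecross: place X on empty cells; 3-in-a-row wins.
Playing within two cells of an existing X lets the opponent win at once, so sensible play treats the cells i-2..i+2 around each X as dead. The player left with no safe cell loses, so this is a normal-play take-away game on strips of safe cells.
Placing X at cell i (0-indexed) of a strip of k safe cells leaves independent strips of sizes max(0, i-2) and max(0, k-i-3). Hence G(k) = mex{ G(max(0,i-2)) XOR G(max(0,k-i-3)) : 0 <= i < k }, with G(0) = 0.
G(1): splits (0,0):0^0=0 -> mex({0}) = 1
G(2): splits (0,0):0^0=0 -> mex({0}) = 1
G(3): splits (0,0):0^0=0 -> mex({0}) = 1
G(4): splits (0,1):0^1=1 (0,0):0^0=0 -> mex({0, 1}) = 2
Therefore G(4) = 2.

2


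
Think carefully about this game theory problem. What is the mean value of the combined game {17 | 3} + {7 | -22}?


G1 = {17 | 3}, G2 = {7 | -22}
Each is a switch {a | b} with numbers a > b; its mean value is (a + b)/2, and mean value is additive over game sums: m(G1 + G2) = m(G1) + m(G2).
Mean of G1 = (17 + (3))/2 = 20/2 = 10
Mean of G2 = (7 + (-22))/2 = -15/2 = -15/2
Mean of G1 + G2 = 10 + -15/2 = 5/2

5/2


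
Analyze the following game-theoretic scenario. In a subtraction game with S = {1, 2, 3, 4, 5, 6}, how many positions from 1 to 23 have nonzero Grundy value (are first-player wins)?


Subtraction set S = {1, 2, 3, 4, 5, 6}, so G(n) = n mod 7.
G(n) = 0 when n is a multiple of 7.
Multiples of 7 in [1, 23]: 3
N-positions (nonzero Grundy) = 23 - 3 = 20

20


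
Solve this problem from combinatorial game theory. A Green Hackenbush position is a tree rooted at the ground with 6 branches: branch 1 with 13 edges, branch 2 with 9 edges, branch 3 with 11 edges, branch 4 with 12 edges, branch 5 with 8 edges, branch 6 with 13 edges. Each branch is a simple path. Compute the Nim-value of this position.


The tree has 6 branches from the ground vertex.
In Green Hackenbush, the Nim-value of a simple path of length k is k.
Branch 1: length 13, Nim-value = 13
Branch 2: length 9, Nim-value = 9
Branch 3: length 11, Nim-value = 11
Branch 4: length 12, Nim-value = 12
Branch 5: length 8, Nim-value = 8
Branch 6: length 13, Nim-value = 13
Total Nim-value = XOR of all branch values:
0 XOR 13 = 13
13 XOR 9 = 4
4 XOR 11 = 15
15 XOR 12 = 3
3 XOR 8 = 11
11 XOR 13 = 6
Nim-value of the tree = 6

6


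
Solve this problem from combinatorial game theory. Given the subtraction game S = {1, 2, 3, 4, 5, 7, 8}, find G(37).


The subtraction set is S = {1, 2, 3, 4, 5, 7, 8}.
G(k) = mex{ G(k - s) : s in S, s <= k }. We compute iteratively: G(0) = 0.
G(1) = mex({0}) = 1
G(2) = mex({0, 1}) = 2
G(3) = mex({0, 1, 2}) = 3
G(4) = mex({0, 1, 2, 3}) = 4
G(5) = mex({0, 1, 2, 3, 4}) = 5
G(6) = mex({1, 2, 3, 4, 5}) = 0
G(7) = mex({0, 2, 3, 4, 5}) = 1
G(8) = mex({0, 1, 3, 4, 5}) = 2
G(9) = mex({0, 1, 2, 4, 5}) = 3
G(10) = mex({0, 1, 2, 3, 5}) = 4
G(11) = mex({0, 1, 2, 3, 4}) = 5
G(12) = mex({1, 2, 3, 4, 5}) = 0
G(13) = mex({0, 2, 3, 4, 5}) = 1
Observe that G(6)..G(13) = 0, 1, 2, 3, 4, 5, 0, 1 repeats G(0)..G(7) = 0, 1, 2, 3, 4, 5, 0, 1.
For k >= max(S) = 8, G(k) is determined by the previous 8 values G(k-8)..G(k-1); a window of 8 consecutive values has recurred shifted by 6, so by induction G(k + 6) = G(k) for all k >= 0: the sequence is periodic from the start with period 6.
One period: G(0..5) = 0, 1, 2, 3, 4, 5.
37 mod 6 = 1, so G(37) = G(1) = 1.

1


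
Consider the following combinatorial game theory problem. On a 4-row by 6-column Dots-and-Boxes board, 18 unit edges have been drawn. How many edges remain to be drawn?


Grid: 4 x 6 boxes, i.e. 5 rows and 7 columns of dots.
Horizontal edges: (rows + 1) * cols = 5 * 6 = 30
Vertical edges: rows * (cols + 1) = 4 * 7 = 28
Total edges: 30 + 28 = 58
Edges drawn: 18
Remaining: 58 - 18 = 40

40


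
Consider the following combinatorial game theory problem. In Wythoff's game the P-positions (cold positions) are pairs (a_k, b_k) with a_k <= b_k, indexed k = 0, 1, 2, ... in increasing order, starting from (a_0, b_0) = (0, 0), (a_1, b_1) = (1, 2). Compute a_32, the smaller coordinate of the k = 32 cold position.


By Wythoff's theorem, a_k = floor(k * phi) and b_k = floor(k * phi^2) = a_k + k, where phi = (1 + sqrt(5))/2 is the golden ratio.
phi = (1 + sqrt(5))/2 = 1.618034
k = 32
k * phi = 32 * 1.618034 = 51.777088
a_32 = floor(k * phi) = 51

51


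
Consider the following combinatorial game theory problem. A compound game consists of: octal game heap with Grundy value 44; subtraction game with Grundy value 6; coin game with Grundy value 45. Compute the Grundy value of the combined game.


By the Sprague-Grundy theorem, the Grundy value of a sum of games is the XOR of individual Grundy values.
octal game heap: Grundy value = 44. Running XOR: 0 XOR 44 = 44
subtraction game: Grundy value = 6. Running XOR: 44 XOR 6 = 42
coin game: Grundy value = 45. Running XOR: 42 XOR 45 = 7
The combined Grundy value is 7.

7


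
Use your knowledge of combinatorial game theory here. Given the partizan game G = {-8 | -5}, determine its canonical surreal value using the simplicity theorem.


Left options: {-8}, max = -8
Right options: {-5}, min = -5
All options are numbers and max(Left) < min(Right), so by the simplicity theorem the value is the simplest (earliest-born) number strictly between -8 and -5.
Integers -7 through -6 all lie strictly between -8 and -5.
Among integers, the simplest (lowest birthday = smallest |n|; 0 is born on day 0, +-n on day n) is -6.
No non-integer in the interval can be simpler: if x is a non-integer in the interval, then floor(x) or ceil(x) also lies in the interval (the interval contains an integer), and both are proper prefixes of x's sign expansion, i.e. born earlier. So the game value is -6.
Game value = -6

-6


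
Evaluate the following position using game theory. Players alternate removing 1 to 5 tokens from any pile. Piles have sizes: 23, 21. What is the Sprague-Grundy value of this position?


Subtraction set: {1, 2, 3, 4, 5}
For this subtraction set, G(n) = n mod 6 (period = max + 1 = 6).
Pile 1 (size 23): G(23) = 23 mod 6 = 5
Pile 2 (size 21): G(21) = 21 mod 6 = 3
Total Grundy value = XOR of all: 5 XOR 3 = 6

6


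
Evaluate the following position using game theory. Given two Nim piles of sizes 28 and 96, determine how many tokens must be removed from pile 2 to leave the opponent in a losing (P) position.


Piles: 28 and 96
Current XOR: 28 XOR 96 = 124 (non-zero, so this is an N-position).
To make the XOR zero, we need to find a move that balances the piles.
For pile 2 (size 96): target = 96 XOR 124 = 28
We reduce pile 2 from 96 to 28.
Tokens removed: 96 - 28 = 68
Verification: 28 XOR 28 = 0

68


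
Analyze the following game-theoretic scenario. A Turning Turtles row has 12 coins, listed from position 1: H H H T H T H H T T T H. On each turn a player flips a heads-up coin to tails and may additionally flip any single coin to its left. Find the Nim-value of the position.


Coins: H H H T H T H H T T T H
Key fact: a single head at position k behaves exactly like a Nim heap of size k (turning it to T and optionally flipping a coin at j < k corresponds to moving the heap from k to j, or to 0), and heads combine as a disjunctive sum (two heads at the same place would cancel, matching j XOR j = 0). So the Nim-value is the XOR of the 1-indexed positions of the heads.
Face-up positions (1-indexed): [1, 2, 3, 5, 7, 8, 12]
XOR 0 with 1: 0 XOR 1 = 1
XOR 1 with 2: 1 XOR 2 = 3
XOR 3 with 3: 3 XOR 3 = 0
XOR 0 with 5: 0 XOR 5 = 5
XOR 5 with 7: 5 XOR 7 = 2
XOR 2 with 8: 2 XOR 8 = 10
XOR 10 with 12: 10 XOR 12 = 6
Nim-value = 6

6


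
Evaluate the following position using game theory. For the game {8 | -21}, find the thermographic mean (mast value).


Game = {8 | -21}, a switch {a | b} with numbers a > b.
Its thermograph has left wall a - t and right wall b + t, which meet at t = (a - b)/2, where both equal (a + b)/2. So the mast (mean value) is at (a + b)/2.
Mean = (8 + (-21))/2 = -13/2 = -13/2

-13/2


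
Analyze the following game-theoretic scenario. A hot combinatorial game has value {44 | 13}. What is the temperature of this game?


The game is {44 | 13}, a switch {a | b} with numbers a > b.
Cooling {a | b} by t gives {a - t | b + t}, which stops being hot when a - t = b + t, i.e. at t = (a - b)/2. So the temperature of a switch is (a - b)/2.
Temperature = (Left option - Right option) / 2
= (44 - (13)) / 2
= 31 / 2
= 31/2

31/2


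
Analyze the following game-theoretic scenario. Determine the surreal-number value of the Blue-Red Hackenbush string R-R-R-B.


Edges (from ground): R-R-R-B
By Berlekamp's sign-expansion rule, a Blue-Red Hackenbush stalk has the value of the surreal number whose sign sequence is the edge sequence with B -> + and R -> -.
Sign sequence: ---+
Trace the sign expansion in the surreal number tree, starting from 0:
Edge 1: R (sign -) -> bounds (-inf, 0), value = -1
Edge 2: R (sign -) -> bounds (-inf, -1), value = -2
Edge 3: R (sign -) -> bounds (-inf, -2), value = -3
Edge 4: B (sign +) -> bounds (-3, -2), value = -5/2
Game value = -5/2

-5/2


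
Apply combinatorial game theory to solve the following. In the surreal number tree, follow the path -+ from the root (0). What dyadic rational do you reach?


Sign expansion: -+
Rule: track bounds (lo, hi), initially (-inf, +inf). On '+', the current value becomes lo and we move to the simplest number in (value, hi): value + 1 if hi = +inf, otherwise the midpoint (value + hi)/2. On '-', the current value becomes hi and we move to value - 1 if lo = -inf, otherwise the midpoint (lo + value)/2.
Start at 0.
Step 1: sign = -, move left. Bounds: (-inf, 0). Value = -1
Step 2: sign = +, move right. Bounds: (-1, 0). Value = -1/2
The surreal number with sign expansion -+ is -1/2.

-1/2


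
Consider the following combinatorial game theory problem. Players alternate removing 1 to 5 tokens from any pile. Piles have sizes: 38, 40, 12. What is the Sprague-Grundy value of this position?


Subtraction set: {1, 2, 3, 4, 5}
For this subtraction set, G(n) = n mod 6 (period = max + 1 = 6).
Pile 1 (size 38): G(38) = 38 mod 6 = 2
Pile 2 (size 40): G(40) = 40 mod 6 = 4
Pile 3 (size 12): G(12) = 12 mod 6 = 0
Total Grundy value = XOR of all: 2 XOR 4 XOR 0 = 6

6


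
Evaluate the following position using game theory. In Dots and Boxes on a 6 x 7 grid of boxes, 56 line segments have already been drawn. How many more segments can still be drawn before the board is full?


Grid: 6 x 7 boxes, i.e. 7 rows and 8 columns of dots.
Horizontal edges: (rows + 1) * cols = 7 * 7 = 49
Vertical edges: rows * (cols + 1) = 6 * 8 = 48
Total edges: 49 + 48 = 97
Edges drawn: 56
Remaining: 97 - 56 = 41

41


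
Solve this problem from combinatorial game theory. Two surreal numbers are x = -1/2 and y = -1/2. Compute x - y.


x = -1/2, y = -1/2
Converting to common denominator: 2
x = -1/2, y = -1/2
x - y = -1/2 - -1/2 = 0

0


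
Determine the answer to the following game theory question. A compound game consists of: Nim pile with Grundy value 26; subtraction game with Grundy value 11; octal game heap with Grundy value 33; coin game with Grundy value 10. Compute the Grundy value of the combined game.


By the Sprague-Grundy theorem, the Grundy value of a sum of games is the XOR of individual Grundy values.
Nim pile: Grundy value = 26. Running XOR: 0 XOR 26 = 26
subtraction game: Grundy value = 11. Running XOR: 26 XOR 11 = 17
octal game heap: Grundy value = 33. Running XOR: 17 XOR 33 = 48
coin game: Grundy value = 10. Running XOR: 48 XOR 10 = 58
The combined Grundy value is 58.

58


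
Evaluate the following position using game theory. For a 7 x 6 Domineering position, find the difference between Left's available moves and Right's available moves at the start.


Board is 7 x 6 (rows x cols).
Left (vertical) placements: (rows-1) * cols = 6 * 6 = 36
Right (horizontal) placements: rows * (cols-1) = 7 * 5 = 35
Advantage = Left - Right = 36 - 35 = 1

1


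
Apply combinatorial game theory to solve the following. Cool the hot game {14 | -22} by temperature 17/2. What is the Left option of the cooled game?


Original game: {14 | -22} (a switch {a | b} with a > b).
Cooling by t (for t below the temperature (a - b)/2 = 18) taxes each move by t: {a | b} cooled by t is {a - t | b + t}.
Cooling amount: t = 17/2
Cooled Left option: 14 - 17/2 = 11/2
Cooled Right option: -22 + 17/2 = -27/2
Cooled game: {11/2 | -27/2}
Left option = 11/2

11/2


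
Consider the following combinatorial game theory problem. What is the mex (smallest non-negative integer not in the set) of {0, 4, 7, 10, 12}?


Set = {0, 4, 7, 10, 12}
0 is in the set.
1 is NOT in the set. This is the mex.
mex = 1

1


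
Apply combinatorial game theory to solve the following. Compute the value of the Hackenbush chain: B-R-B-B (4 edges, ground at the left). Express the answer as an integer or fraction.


Edges (from ground): B-R-B-B
By Berlekamp's sign-expansion rule, a Blue-Red Hackenbush stalk has the value of the surreal number whose sign sequence is the edge sequence with B -> + and R -> -.
Sign sequence: +-++
Trace the sign expansion in the surreal number tree, starting from 0:
Edge 1: B (sign +) -> bounds (0, +inf), value = 1
Edge 2: R (sign -) -> bounds (0, 1), value = 1/2
Edge 3: B (sign +) -> bounds (1/2, 1), value = 3/4
Edge 4: B (sign +) -> bounds (3/4, 1), value = 7/8
Game value = 7/8

7/8


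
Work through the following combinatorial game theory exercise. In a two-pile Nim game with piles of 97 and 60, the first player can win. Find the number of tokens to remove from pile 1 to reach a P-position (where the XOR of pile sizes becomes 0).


Piles: 97 and 60
Current XOR: 97 XOR 60 = 93 (non-zero, so this is an N-position).
To make the XOR zero, we need to find a move that balances the piles.
For pile 1 (size 97): target = 97 XOR 93 = 60
We reduce pile 1 from 97 to 60.
Tokens removed: 97 - 60 = 37
Verification: 60 XOR 60 = 0

37


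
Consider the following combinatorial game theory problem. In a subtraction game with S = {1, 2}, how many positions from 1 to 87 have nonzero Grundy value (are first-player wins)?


Subtraction set S = {1, 2}, so G(n) = n mod 3.
G(n) = 0 when n is a multiple of 3.
Multiples of 3 in [1, 87]: 29
N-positions (nonzero Grundy) = 87 - 29 = 58

58


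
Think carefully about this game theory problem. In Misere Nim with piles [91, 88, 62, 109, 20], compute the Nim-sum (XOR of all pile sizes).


We need the XOR (exclusive or) of all pile sizes.
After XOR-ing pile 1 (size 91): 0 XOR 91 = 91
After XOR-ing pile 2 (size 88): 91 XOR 88 = 3
After XOR-ing pile 3 (size 62): 3 XOR 62 = 61
After XOR-ing pile 4 (size 109): 61 XOR 109 = 80
After XOR-ing pile 5 (size 20): 80 XOR 20 = 68
The Nim-value of this position is 68.

68


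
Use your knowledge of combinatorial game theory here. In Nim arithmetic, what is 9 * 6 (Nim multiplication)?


Nim multiplication is bilinear over XOR: (u XOR v) * w = (u*w) XOR (v*w).
So we split each operand into its bit components and XOR the pairwise Nim products.
9 = 1 + 8 (as XOR of powers of 2).
6 = 2 + 4 (as XOR of powers of 2).
Using the standard Nim-product table on single bits:
  2*2 = 3,   2*4 = 8,   2*8 = 12,
  4*4 = 6,   4*8 = 11,  8*8 = 13,
and  1*x = x (identity), k*l = l*k (commutative).
Pairwise Nim products:
  1 * 2 = 2
  1 * 4 = 4
  8 * 2 = 12
  8 * 4 = 11
XOR them: 2 XOR 4 XOR 12 XOR 11 = 1.
Result: 9 * 6 = 1 (in Nim).

1


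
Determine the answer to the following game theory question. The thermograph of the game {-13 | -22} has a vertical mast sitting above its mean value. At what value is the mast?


Game = {-13 | -22}, a switch {a | b} with numbers a > b.
Its thermograph has left wall a - t and right wall b + t, which meet at t = (a - b)/2, where both equal (a + b)/2. So the mast (mean value) is at (a + b)/2.
Mean = (-13 + (-22))/2 = -35/2 = -35/2

-35/2


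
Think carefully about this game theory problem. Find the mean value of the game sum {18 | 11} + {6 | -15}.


G1 = {18 | 11}, G2 = {6 | -15}
Each is a switch {a | b} with numbers a > b; its mean value is (a + b)/2, and mean value is additive over game sums: m(G1 + G2) = m(G1) + m(G2).
Mean of G1 = (18 + (11))/2 = 29/2 = 29/2
Mean of G2 = (6 + (-15))/2 = -9/2 = -9/2
Mean of G1 + G2 = 29/2 + -9/2 = 10

10


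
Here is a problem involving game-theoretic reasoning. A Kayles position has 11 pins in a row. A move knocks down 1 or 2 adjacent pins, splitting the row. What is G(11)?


Kayles: a move removes 1 or 2 adjacent pins from a contiguous row.
Removing pins from a row of k leaves two independent rows (a, b) with a + b = k - 1 (one pin) or a + b = k - 2 (two pins); an end removal gives a = 0.
By Sprague-Grundy, G(k) = mex{ G(a) XOR G(b) } over all these splits. G(0) = 0.
G(1): splits (0,0):0^0=0 -> mex({0}) = 1
G(2): splits (0,1):0^1=1 (0,0):0^0=0 -> mex({0, 1}) = 2
G(3): splits (0,2):0^2=2 (1,1):1^1=0 (0,1):0^1=1 -> mex({0, 1, 2}) = 3
G(4): splits (0,3):0^3=3 (1,2):1^2=3 (0,2):0^2=2 (1,1):1^1=0 -> mex({0, 2, 3}) = 1
G(5): splits (0,4):0^1=1 (1,3):1^3=2 (2,2):2^2=0 (0,3):0^3=3 (1,2):1^2=3 -> mex({0, 1, 2, 3}) = 4
G(6) = mex({0, 1, 2, 4}) = 3
G(7) = mex({0, 1, 3, 4, 5}) = 2
G(8) = mex({0, 2, 3, 5, 6}) = 1
G(9) = mex({0, 1, 2, 3, 6, 7}) = 4
G(10) = mex({0, 1, 3, 4, 5, 7}) = 2
G(11) = mex({0, 1, 2, 3, 4, 5}) = 6
Therefore G(11) = 6.

6


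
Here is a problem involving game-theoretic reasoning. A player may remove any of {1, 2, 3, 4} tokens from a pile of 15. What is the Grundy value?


The subtraction set is S = {1, 2, 3, 4}.
G(k) = mex{ G(k - s) : s in S, s <= k }. We compute iteratively: G(0) = 0.
G(1) = mex({0}) = 1
G(2) = mex({0, 1}) = 2
G(3) = mex({0, 1, 2}) = 3
G(4) = mex({0, 1, 2, 3}) = 4
G(5) = mex({1, 2, 3, 4}) = 0
G(6) = mex({0, 2, 3, 4}) = 1
G(7) = mex({0, 1, 3, 4}) = 2
G(8) = mex({0, 1, 2, 4}) = 3
Observe that G(5)..G(8) = 0, 1, 2, 3 repeats G(0)..G(3) = 0, 1, 2, 3.
For k >= max(S) = 4, G(k) is determined by the previous 4 values G(k-4)..G(k-1); a window of 4 consecutive values has recurred shifted by 5, so by induction G(k + 5) = G(k) for all k >= 0: the sequence is periodic from the start with period 5.
One period: G(0..4) = 0, 1, 2, 3, 4.
15 mod 5 = 0, so G(15) = G(0) = 0.

0


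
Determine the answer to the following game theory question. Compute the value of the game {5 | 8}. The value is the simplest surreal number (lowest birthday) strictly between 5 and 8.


Left options: {5}, max = 5
Right options: {8}, min = 8
All options are numbers and max(Left) < min(Right), so by the simplicity theorem the value is the simplest (earliest-born) number strictly between 5 and 8.
Integers 6 through 7 all lie strictly between 5 and 8.
Among integers, the simplest (lowest birthday = smallest |n|; 0 is born on day 0, +-n on day n) is 6.
No non-integer in the interval can be simpler: if x is a non-integer in the interval, then floor(x) or ceil(x) also lies in the interval (the interval contains an integer), and both are proper prefixes of x's sign expansion, i.e. born earlier. So the game value is 6.
Game value = 6

6


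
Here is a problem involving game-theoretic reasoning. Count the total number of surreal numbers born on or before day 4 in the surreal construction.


Day 0: {|} = 0 is born. Count = 1.
Day n: the number of surreal numbers born by day n is 2^(n+1) - 1.
By day 0: 2^1 - 1 = 1
By day 1: 2^2 - 1 = 3
By day 2: 2^3 - 1 = 7
By day 3: 2^4 - 1 = 15
By day 4: 2^5 - 1 = 31
By day 4: 31 surreal numbers.

31


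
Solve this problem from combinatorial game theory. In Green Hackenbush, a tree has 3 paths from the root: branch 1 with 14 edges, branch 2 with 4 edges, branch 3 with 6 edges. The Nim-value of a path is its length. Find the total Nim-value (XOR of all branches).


The tree has 3 branches from the ground vertex.
In Green Hackenbush, the Nim-value of a simple path of length k is k.
Branch 1: length 14, Nim-value = 14
Branch 2: length 4, Nim-value = 4
Branch 3: length 6, Nim-value = 6
Total Nim-value = XOR of all branch values:
0 XOR 14 = 14
14 XOR 4 = 10
10 XOR 6 = 12
Nim-value of the tree = 12

12


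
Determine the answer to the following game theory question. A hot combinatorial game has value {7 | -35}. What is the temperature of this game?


The game is {7 | -35}, a switch {a | b} with numbers a > b.
Cooling {a | b} by t gives {a - t | b + t}, which stops being hot when a - t = b + t, i.e. at t = (a - b)/2. So the temperature of a switch is (a - b)/2.
Temperature = (Left option - Right option) / 2
= (7 - (-35)) / 2
= 42 / 2
= 21

21


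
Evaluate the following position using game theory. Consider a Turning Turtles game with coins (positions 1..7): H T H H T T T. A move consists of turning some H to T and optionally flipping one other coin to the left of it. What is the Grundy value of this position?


Coins: H T H H T T T
Key fact: a single head at position k behaves exactly like a Nim heap of size k (turning it to T and optionally flipping a coin at j < k corresponds to moving the heap from k to j, or to 0), and heads combine as a disjunctive sum (two heads at the same place would cancel, matching j XOR j = 0). So the Nim-value is the XOR of the 1-indexed positions of the heads.
Face-up positions (1-indexed): [1, 3, 4]
XOR 0 with 1: 0 XOR 1 = 1
XOR 1 with 3: 1 XOR 3 = 2
XOR 2 with 4: 2 XOR 4 = 6
Nim-value = 6

6
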